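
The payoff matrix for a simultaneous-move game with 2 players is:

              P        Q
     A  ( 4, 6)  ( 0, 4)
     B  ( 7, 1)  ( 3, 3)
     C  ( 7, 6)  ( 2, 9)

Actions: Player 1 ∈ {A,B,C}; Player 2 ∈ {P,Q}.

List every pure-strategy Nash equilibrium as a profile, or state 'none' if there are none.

NE set: (B,Q)

(A,P): not NE [P1→C gives 7>4]
(A,Q): not NE [P1→B gives 3>0; P2→P gives 6>4]
(B,P): not NE [P2→Q gives 3>1]
(B,Q): NE
(C,P): not NE [P2→Q gives 9>6]
(C,Q): not NE [P1→B gives 3>2]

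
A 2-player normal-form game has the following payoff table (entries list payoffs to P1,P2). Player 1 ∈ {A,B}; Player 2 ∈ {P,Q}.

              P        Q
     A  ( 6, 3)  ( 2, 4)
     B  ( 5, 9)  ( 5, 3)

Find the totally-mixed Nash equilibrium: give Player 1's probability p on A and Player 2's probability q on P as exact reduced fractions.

p=6/7, q=3/4

P1 indiff ⇒ q·6+(1-q)·2 = q·5+(1-q)·5 ⇒ q(1) = (1-q)(3) ⇒ q = 3/4
P2 indiff ⇒ p·3+(1-p)·9 = p·4+(1-p)·3 ⇒ p(-1) = (1-p)(-6) ⇒ p = 6/7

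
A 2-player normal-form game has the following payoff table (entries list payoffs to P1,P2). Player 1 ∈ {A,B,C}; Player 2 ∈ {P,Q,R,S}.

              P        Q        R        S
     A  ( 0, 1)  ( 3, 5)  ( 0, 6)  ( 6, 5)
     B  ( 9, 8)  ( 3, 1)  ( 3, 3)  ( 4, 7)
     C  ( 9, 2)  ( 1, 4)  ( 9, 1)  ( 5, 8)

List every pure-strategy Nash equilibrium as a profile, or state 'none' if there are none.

(A,P): not NE [P1→C gives 9>0; P2→R gives 6>1]
(A,Q): not NE [P2→R gives 6>5]
(A,R): not NE [P1→C gives 9>0]
(A,S): not NE [P2→R gives 6>5]
(B,P): NE
(B,Q): not NE [P2→P gives 8>1]
(B,R): not NE [P1→C gives 9>3; P2→P gives 8>3]
(B,S): not NE [P1→A gives 6>4; P2→P gives 8>7]
(C,P): not NE [P2→S gives 8>2]
(C,Q): not NE [P1→B gives 3>1; P2→S gives 8>4]
(C,R): not NE [P2→S gives 8>1]
(C,S): not NE [P1→A gives 6>5]

Nash profiles: (B,P)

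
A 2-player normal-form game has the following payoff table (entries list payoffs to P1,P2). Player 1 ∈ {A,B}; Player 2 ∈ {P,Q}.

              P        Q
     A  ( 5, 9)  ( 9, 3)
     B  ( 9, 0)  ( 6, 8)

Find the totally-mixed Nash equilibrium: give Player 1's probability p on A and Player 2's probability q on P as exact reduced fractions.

(p,q) = (4/7, 3/7)

P1 indiff ⇒ q·5+(1-q)·9 = q·9+(1-q)·6 ⇒ q(-4) = (1-q)(-3) ⇒ q = 3/7
P2 indiff ⇒ p·9+(1-p)·0 = p·3+(1-p)·8 ⇒ p(6) = (1-p)(8) ⇒ p = 4/7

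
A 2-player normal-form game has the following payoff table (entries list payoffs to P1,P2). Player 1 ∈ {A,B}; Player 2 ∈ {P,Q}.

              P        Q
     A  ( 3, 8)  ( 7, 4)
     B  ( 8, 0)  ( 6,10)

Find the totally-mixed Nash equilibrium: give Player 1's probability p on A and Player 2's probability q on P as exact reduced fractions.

(p,q) = (5/7, 1/6)

P1 indiff ⇒ q·3+(1-q)·7 = q·8+(1-q)·6 ⇒ q(-5) = (1-q)(-1) ⇒ q = 1/6
P2 indiff ⇒ p·8+(1-p)·0 = p·4+(1-p)·10 ⇒ p(4) = (1-p)(10) ⇒ p = 5/7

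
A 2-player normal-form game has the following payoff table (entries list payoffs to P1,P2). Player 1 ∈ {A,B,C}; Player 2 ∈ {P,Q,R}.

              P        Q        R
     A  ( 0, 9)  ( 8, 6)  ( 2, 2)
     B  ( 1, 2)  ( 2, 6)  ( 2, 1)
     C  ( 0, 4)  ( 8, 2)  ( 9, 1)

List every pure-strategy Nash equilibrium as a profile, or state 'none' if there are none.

Equilibria: none

(A,P): not NE [P1→B gives 1>0]
(A,Q): not NE [P2→P gives 9>6]
(A,R): not NE [P1→C gives 9>2; P2→P gives 9>2]
(B,P): not NE [P2→Q gives 6>2]
(B,Q): not NE [P1→C gives 8>2]
(B,R): not NE [P1→C gives 9>2; P2→Q gives 6>1]
(C,P): not NE [P1→B gives 1>0]
(C,Q): not NE [P2→P gives 4>2]
(C,R): not NE [P2→P gives 4>1]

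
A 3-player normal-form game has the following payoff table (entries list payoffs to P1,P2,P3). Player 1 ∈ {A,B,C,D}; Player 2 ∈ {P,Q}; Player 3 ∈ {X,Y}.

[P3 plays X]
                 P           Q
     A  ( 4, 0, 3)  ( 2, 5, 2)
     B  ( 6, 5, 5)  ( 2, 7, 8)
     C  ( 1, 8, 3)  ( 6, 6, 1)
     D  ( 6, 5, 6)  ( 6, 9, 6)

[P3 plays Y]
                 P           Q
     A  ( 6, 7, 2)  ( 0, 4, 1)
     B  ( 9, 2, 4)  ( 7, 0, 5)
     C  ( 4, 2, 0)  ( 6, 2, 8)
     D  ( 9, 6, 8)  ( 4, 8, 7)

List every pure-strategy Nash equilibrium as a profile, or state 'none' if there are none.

(A,P,X): not NE [P1→D gives 6>4; P2→Q gives 5>0]
(A,P,Y): not NE [P1→D gives 9>6; P3→X gives 3>2]
(A,Q,X): not NE [P1→D gives 6>2]
(A,Q,Y): not NE [P1→B gives 7>0; P2→P gives 7>4; P3→X gives 2>1]
(B,P,X): not NE [P2→Q gives 7>5]
(B,P,Y): not NE [P3→X gives 5>4]
(B,Q,X): not NE [P1→D gives 6>2]
(B,Q,Y): not NE [P2→P gives 2>0; P3→X gives 8>5]
(C,P,X): not NE [P1→D gives 6>1]
(C,P,Y): not NE [P1→D gives 9>4; P3→X gives 3>0]
(C,Q,X): not NE [P2→P gives 8>6; P3→Y gives 8>1]
(C,Q,Y): not NE [P1→B gives 7>6]
(D,P,X): not NE [P2→Q gives 9>5; P3→Y gives 8>6]
(D,P,Y): not NE [P2→Q gives 8>6]
(D,Q,X): not NE [P3→Y gives 7>6]
(D,Q,Y): not NE [P1→B gives 7>4]

No pure NE.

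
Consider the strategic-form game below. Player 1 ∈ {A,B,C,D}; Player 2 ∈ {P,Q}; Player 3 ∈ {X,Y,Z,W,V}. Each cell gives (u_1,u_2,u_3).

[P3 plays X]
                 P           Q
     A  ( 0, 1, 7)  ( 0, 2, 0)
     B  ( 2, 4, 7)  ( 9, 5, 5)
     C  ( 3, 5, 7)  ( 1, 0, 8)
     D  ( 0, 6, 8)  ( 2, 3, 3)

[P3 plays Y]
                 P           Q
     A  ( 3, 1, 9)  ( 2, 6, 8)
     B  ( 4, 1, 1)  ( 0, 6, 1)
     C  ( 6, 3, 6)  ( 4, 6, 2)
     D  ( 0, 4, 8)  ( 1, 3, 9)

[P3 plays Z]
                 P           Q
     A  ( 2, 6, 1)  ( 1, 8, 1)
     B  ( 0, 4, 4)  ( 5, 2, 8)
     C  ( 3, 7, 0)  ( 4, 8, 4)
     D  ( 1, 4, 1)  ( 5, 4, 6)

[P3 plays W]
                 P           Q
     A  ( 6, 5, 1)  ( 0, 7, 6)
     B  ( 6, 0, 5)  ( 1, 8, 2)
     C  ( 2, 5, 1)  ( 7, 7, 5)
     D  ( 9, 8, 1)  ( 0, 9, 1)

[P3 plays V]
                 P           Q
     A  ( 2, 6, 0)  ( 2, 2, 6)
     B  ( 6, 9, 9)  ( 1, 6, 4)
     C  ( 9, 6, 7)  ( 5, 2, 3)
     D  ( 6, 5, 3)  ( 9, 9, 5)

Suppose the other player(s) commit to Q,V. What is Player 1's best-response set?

BR_1 = {D}

u_1(A vs Q,V) = 2
u_1(B vs Q,V) = 1
u_1(C vs Q,V) = 5
u_1(D vs Q,V) = 9
max payoff 9 at {D}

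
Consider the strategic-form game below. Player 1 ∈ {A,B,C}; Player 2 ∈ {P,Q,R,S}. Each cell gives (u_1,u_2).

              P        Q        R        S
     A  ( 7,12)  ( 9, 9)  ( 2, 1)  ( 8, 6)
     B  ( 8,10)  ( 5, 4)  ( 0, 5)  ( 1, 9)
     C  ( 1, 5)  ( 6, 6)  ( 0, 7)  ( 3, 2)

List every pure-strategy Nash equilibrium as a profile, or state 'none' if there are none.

NE set: (B,P)

(A,P): not NE [P1→B gives 8>7]
(A,Q): not NE [P2→P gives 12>9]
(A,R): not NE [P2→P gives 12>1]
(A,S): not NE [P2→P gives 12>6]
(B,P): NE
(B,Q): not NE [P1→A gives 9>5; P2→P gives 10>4]
(B,R): not NE [P1→A gives 2>0; P2→P gives 10>5]
(B,S): not NE [P1→A gives 8>1; P2→P gives 10>9]
(C,P): not NE [P1→B gives 8>1; P2→R gives 7>5]
(C,Q): not NE [P1→A gives 9>6; P2→R gives 7>6]
(C,R): not NE [P1→A gives 2>0]
(C,S): not NE [P1→A gives 8>3; P2→R gives 7>2]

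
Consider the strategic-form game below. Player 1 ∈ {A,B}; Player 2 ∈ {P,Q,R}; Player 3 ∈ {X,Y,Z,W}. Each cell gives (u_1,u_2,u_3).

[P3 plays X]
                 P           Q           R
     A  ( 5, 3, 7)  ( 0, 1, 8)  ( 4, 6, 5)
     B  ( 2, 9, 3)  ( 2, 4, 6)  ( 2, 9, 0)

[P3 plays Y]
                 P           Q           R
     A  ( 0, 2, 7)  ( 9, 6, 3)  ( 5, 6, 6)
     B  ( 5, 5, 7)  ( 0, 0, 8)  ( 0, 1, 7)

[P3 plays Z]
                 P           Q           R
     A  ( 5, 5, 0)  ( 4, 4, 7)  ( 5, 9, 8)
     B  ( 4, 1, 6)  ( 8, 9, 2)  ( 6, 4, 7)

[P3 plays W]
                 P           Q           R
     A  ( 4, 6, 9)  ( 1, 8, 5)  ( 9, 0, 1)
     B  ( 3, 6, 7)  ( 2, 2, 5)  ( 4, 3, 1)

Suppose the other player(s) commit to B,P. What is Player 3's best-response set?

argmax u_3 = {Y,W}

u_3(X vs B,P) = 3
u_3(Y vs B,P) = 7
u_3(Z vs B,P) = 6
u_3(W vs B,P) = 7
max payoff 7 at {Y,W}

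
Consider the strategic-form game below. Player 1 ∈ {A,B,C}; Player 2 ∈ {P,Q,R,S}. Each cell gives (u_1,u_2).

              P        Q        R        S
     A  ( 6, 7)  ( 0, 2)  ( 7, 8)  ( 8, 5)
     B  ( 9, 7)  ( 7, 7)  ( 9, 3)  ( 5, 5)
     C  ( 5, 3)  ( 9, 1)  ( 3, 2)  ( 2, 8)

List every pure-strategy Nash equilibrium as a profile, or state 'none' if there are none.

(A,P): not NE [P1→B gives 9>6; P2→R gives 8>7]
(A,Q): not NE [P1→C gives 9>0; P2→R gives 8>2]
(A,R): not NE [P1→B gives 9>7]
(A,S): not NE [P2→R gives 8>5]
(B,P): NE
(B,Q): not NE [P1→C gives 9>7]
(B,R): not NE [P2→Q gives 7>3]
(B,S): not NE [P1→A gives 8>5; P2→Q gives 7>5]
(C,P): not NE [P1→B gives 9>5; P2→S gives 8>3]
(C,Q): not NE [P2→S gives 8>1]
(C,R): not NE [P1→B gives 9>3; P2→S gives 8>2]
(C,S): not NE [P1→A gives 8>2]

PSNE = {(B,P)}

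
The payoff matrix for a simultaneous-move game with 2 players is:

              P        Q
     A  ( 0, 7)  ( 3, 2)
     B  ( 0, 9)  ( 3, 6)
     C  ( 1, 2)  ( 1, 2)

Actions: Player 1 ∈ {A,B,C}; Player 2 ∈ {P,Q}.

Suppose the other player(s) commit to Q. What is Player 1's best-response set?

u_1(A vs Q) = 3
u_1(B vs Q) = 3
u_1(C vs Q) = 1
max payoff 3 at {A,B}

BR_1 = {A,B}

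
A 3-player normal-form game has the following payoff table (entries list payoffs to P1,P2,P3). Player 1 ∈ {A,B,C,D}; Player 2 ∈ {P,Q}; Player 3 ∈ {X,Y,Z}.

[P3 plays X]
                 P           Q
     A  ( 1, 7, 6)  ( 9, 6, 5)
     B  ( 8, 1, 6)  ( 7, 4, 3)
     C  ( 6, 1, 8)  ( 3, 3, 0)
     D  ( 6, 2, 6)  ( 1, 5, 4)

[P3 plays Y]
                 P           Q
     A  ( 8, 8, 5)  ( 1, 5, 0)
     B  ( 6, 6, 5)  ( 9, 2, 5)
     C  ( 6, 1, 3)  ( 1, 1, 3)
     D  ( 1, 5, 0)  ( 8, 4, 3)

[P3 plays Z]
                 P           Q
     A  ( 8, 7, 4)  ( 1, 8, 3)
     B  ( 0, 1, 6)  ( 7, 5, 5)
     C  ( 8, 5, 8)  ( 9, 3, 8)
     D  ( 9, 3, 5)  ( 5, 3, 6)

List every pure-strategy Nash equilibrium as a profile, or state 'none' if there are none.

(A,P,X): not NE [P1→B gives 8>1]
(A,P,Y): not NE [P3→X gives 6>5]
(A,P,Z): not NE [P1→D gives 9>8; P2→Q gives 8>7; P3→X gives 6>4]
(A,Q,X): not NE [P2→P gives 7>6]
(A,Q,Y): not NE [P1→B gives 9>1; P2→P gives 8>5; P3→X gives 5>0]
(A,Q,Z): not NE [P1→C gives 9>1; P3→X gives 5>3]
(B,P,X): not NE [P2→Q gives 4>1]
(B,P,Y): not NE [P1→A gives 8>6; P3→Z gives 6>5]
(B,P,Z): not NE [P1→D gives 9>0; P2→Q gives 5>1]
(B,Q,X): not NE [P1→A gives 9>7; P3→Z gives 5>3]
(B,Q,Y): not NE [P2→P gives 6>2]
(B,Q,Z): not NE [P1→C gives 9>7]
(C,P,X): not NE [P1→B gives 8>6; P2→Q gives 3>1]
(C,P,Y): not NE [P1→A gives 8>6; P3→Z gives 8>3]
(C,P,Z): not NE [P1→D gives 9>8]
(C,Q,X): not NE [P1→A gives 9>3; P3→Z gives 8>0]
(C,Q,Y): not NE [P1→B gives 9>1; P3→Z gives 8>3]
(C,Q,Z): not NE [P2→P gives 5>3]
(D,P,X): not NE [P1→B gives 8>6; P2→Q gives 5>2]
(D,P,Y): not NE [P1→A gives 8>1; P3→X gives 6>0]
(D,P,Z): not NE [P3→X gives 6>5]
(D,Q,X): not NE [P1→A gives 9>1; P3→Z gives 6>4]
(D,Q,Y): not NE [P1→B gives 9>8; P2→P gives 5>4; P3→Z gives 6>3]
(D,Q,Z): not NE [P1→C gives 9>5]

PSNE: ∅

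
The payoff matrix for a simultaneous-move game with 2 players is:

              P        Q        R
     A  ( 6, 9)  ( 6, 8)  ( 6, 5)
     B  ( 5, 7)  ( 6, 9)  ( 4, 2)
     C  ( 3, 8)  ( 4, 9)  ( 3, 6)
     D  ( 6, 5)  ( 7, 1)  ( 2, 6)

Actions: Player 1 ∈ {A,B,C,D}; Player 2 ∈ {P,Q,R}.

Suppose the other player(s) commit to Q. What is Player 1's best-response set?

u_1(A vs Q) = 6
u_1(B vs Q) = 6
u_1(C vs Q) = 4
u_1(D vs Q) = 7
max payoff 7 at {D}

argmax u_1 = {D}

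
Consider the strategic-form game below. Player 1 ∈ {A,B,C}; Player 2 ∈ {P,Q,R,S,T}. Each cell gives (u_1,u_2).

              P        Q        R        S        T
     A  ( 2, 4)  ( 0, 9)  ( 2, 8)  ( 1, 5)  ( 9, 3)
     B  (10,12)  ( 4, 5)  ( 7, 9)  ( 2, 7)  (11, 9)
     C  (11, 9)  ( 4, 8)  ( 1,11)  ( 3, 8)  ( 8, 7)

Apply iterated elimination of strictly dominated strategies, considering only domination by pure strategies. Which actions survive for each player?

IESDS → P1:{B,C} P2:{P,R}

P1 drop A (B beats it: P:10>2 Q:4>0 R:7>2 S:2>1 T:11>9)
P2 drop Q (P beats it: B:12>5 C:9>8)
P2 drop S (P beats it: B:12>7 C:9>8)
P2 drop T (P beats it: B:12>9 C:9>7)
P1→{B,C} P2→{P,R}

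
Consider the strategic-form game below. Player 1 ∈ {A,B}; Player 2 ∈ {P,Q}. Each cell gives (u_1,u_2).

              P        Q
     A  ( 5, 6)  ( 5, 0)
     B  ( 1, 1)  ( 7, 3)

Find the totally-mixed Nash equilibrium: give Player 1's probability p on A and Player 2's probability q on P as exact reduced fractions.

p=1/4, q=1/3

P1 indiff ⇒ q·5+(1-q)·5 = q·1+(1-q)·7 ⇒ q(4) = (1-q)(2) ⇒ q = 1/3
P2 indiff ⇒ p·6+(1-p)·1 = p·0+(1-p)·3 ⇒ p(6) = (1-p)(2) ⇒ p = 1/4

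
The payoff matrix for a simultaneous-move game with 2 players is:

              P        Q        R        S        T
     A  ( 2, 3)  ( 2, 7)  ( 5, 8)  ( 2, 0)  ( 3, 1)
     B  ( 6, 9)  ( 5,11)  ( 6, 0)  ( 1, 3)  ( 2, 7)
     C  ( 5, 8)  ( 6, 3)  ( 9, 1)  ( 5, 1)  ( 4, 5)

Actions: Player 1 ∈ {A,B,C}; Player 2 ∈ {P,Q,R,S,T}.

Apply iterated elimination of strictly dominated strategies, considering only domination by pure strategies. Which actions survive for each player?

P1 drop A (C beats it: P:5>2 Q:6>2 R:9>5 S:5>2 T:4>3)
P2 drop R (P beats it: B:9>0 C:8>1)
P2 drop S (P beats it: B:9>3 C:8>1)
P2 drop T (P beats it: B:9>7 C:8>5)
P1→{B,C} P2→{P,Q}

Remaining: P1:{B,C} P2:{P,Q}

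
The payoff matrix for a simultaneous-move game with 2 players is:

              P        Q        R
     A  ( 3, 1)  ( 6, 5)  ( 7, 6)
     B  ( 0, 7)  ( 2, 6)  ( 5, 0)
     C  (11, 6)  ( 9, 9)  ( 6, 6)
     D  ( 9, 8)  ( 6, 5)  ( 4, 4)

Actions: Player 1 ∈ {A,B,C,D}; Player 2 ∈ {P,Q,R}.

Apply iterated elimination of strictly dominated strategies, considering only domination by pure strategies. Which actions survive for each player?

P1 drop B (A beats it: P:3>0 Q:6>2 R:7>5)
P1 drop D (C beats it: P:11>9 Q:9>6 R:6>4)
P2 drop P (Q beats it: A:5>1 C:9>6)
P1→{A,C} P2→{Q,R}

Survivors P1:{A,C} P2:{Q,R}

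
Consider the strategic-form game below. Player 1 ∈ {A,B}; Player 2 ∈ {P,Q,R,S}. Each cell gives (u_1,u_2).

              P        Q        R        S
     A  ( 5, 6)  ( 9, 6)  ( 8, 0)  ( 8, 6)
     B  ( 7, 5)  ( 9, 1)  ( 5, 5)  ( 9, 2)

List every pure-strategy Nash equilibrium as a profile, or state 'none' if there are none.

(A,P): not NE [P1→B gives 7>5]
(A,Q): NE
(A,R): not NE [P2→S gives 6>0]
(A,S): not NE [P1→B gives 9>8]
(B,P): NE
(B,Q): not NE [P2→R gives 5>1]
(B,R): not NE [P1→A gives 8>5]
(B,S): not NE [P2→R gives 5>2]

Nash profiles: (A,Q), (B,P)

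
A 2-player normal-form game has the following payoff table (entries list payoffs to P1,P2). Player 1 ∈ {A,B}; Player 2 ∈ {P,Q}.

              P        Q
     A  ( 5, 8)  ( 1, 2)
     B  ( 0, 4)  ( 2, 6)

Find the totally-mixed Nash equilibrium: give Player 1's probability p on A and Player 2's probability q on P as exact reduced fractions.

P1 indiff ⇒ q·5+(1-q)·1 = q·0+(1-q)·2 ⇒ q(5) = (1-q)(1) ⇒ q = 1/6
P2 indiff ⇒ p·8+(1-p)·4 = p·2+(1-p)·6 ⇒ p(6) = (1-p)(2) ⇒ p = 1/4

P1 mixes 1/4 on A; P2 mixes 1/6 on P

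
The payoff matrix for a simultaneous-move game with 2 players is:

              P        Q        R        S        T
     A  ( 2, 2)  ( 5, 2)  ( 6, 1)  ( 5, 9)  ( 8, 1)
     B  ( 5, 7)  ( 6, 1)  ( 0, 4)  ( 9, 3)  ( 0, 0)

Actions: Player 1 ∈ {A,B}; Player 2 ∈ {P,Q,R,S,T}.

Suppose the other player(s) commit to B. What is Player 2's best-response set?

u_2(P vs B) = 7
u_2(Q vs B) = 1
u_2(R vs B) = 4
u_2(S vs B) = 3
u_2(T vs B) = 0
max payoff 7 at {P}

argmax u_2 = {P}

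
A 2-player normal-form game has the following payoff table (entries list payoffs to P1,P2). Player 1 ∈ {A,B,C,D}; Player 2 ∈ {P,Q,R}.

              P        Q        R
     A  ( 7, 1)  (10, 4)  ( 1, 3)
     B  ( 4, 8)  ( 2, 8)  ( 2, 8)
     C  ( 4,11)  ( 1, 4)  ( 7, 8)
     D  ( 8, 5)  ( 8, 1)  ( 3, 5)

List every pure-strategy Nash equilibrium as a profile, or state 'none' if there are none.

(A,P): not NE [P1→D gives 8>7; P2→Q gives 4>1]
(A,Q): NE
(A,R): not NE [P1→C gives 7>1; P2→Q gives 4>3]
(B,P): not NE [P1→D gives 8>4]
(B,Q): not NE [P1→A gives 10>2]
(B,R): not NE [P1→C gives 7>2]
(C,P): not NE [P1→D gives 8>4]
(C,Q): not NE [P1→A gives 10>1; P2→P gives 11>4]
(C,R): not NE [P2→P gives 11>8]
(D,P): NE
(D,Q): not NE [P1→A gives 10>8; P2→R gives 5>1]
(D,R): not NE [P1→C gives 7>3]

NE set: (A,Q), (D,P)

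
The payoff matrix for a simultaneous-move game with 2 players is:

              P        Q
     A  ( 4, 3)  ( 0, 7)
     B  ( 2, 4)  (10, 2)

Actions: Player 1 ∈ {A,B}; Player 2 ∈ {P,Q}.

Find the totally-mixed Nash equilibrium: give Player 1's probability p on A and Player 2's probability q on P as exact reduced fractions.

(p,q) = (1/3, 5/6)

P1 indiff ⇒ q·4+(1-q)·0 = q·2+(1-q)·10 ⇒ q(2) = (1-q)(10) ⇒ q = 5/6
P2 indiff ⇒ p·3+(1-p)·4 = p·7+(1-p)·2 ⇒ p(-4) = (1-p)(-2) ⇒ p = 1/3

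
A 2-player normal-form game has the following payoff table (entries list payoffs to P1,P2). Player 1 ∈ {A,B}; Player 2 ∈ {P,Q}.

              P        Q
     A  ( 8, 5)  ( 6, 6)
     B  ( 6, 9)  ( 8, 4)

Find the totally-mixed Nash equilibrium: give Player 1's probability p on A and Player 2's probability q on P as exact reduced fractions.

(p,q) = (5/6, 1/2)

P1 indiff ⇒ q·8+(1-q)·6 = q·6+(1-q)·8 ⇒ q(2) = (1-q)(2) ⇒ q = 1/2
P2 indiff ⇒ p·5+(1-p)·9 = p·6+(1-p)·4 ⇒ p(-1) = (1-p)(-5) ⇒ p = 5/6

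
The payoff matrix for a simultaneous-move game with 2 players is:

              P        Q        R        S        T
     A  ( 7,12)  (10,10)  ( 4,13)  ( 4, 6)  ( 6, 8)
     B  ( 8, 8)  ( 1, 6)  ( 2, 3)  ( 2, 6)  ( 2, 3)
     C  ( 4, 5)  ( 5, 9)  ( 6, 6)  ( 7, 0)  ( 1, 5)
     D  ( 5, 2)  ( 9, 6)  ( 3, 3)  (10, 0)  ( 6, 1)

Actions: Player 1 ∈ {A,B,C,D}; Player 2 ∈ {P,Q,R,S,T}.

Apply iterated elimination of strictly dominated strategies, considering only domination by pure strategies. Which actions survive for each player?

P2 drop S (P beats it: A:12>6 B:8>6 C:5>0 D:2>0)
P2 drop T (Q beats it: A:10>8 B:6>3 C:9>5 D:6>1)
P1 drop D (A beats it: P:7>5 Q:10>9 R:4>3)
P1→{A,B,C} P2→{P,Q,R}

IESDS → P1:{A,B,C} P2:{P,Q,R}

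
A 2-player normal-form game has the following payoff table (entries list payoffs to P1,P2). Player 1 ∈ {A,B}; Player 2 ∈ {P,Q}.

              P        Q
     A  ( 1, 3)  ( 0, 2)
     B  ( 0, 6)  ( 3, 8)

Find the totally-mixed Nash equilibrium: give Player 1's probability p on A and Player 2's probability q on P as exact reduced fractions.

p=2/3, q=3/4

P1 indiff ⇒ q·1+(1-q)·0 = q·0+(1-q)·3 ⇒ q(1) = (1-q)(3) ⇒ q = 3/4
P2 indiff ⇒ p·3+(1-p)·6 = p·2+(1-p)·8 ⇒ p(1) = (1-p)(2) ⇒ p = 2/3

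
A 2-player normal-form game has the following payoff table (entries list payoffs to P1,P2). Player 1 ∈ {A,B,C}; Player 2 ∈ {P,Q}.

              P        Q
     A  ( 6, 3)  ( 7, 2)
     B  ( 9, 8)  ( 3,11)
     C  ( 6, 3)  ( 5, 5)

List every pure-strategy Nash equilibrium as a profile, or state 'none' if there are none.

(A,P): not NE [P1→B gives 9>6]
(A,Q): not NE [P2→P gives 3>2]
(B,P): not NE [P2→Q gives 11>8]
(B,Q): not NE [P1→A gives 7>3]
(C,P): not NE [P1→B gives 9>6; P2→Q gives 5>3]
(C,Q): not NE [P1→A gives 7>5]

No pure NE.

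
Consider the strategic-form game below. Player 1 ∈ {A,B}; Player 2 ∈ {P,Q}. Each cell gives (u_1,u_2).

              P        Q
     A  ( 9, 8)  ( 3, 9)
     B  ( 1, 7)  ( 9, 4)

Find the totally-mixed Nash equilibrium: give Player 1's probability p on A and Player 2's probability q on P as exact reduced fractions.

P1 indiff ⇒ q·9+(1-q)·3 = q·1+(1-q)·9 ⇒ q(8) = (1-q)(6) ⇒ q = 3/7
P2 indiff ⇒ p·8+(1-p)·7 = p·9+(1-p)·4 ⇒ p(-1) = (1-p)(-3) ⇒ p = 3/4

p=3/4, q=3/7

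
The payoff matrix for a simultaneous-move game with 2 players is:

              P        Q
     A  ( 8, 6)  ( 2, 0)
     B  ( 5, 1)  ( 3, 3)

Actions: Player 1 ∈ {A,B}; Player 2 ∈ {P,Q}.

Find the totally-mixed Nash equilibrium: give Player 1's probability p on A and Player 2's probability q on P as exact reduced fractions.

p=1/4, q=1/4

P1 indiff ⇒ q·8+(1-q)·2 = q·5+(1-q)·3 ⇒ q(3) = (1-q)(1) ⇒ q = 1/4
P2 indiff ⇒ p·6+(1-p)·1 = p·0+(1-p)·3 ⇒ p(6) = (1-p)(2) ⇒ p = 1/4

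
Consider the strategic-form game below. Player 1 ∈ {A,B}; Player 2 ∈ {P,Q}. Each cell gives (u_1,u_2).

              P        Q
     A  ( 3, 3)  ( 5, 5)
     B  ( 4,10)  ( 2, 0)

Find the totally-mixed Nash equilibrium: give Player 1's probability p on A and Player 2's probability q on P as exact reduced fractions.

p=5/6, q=3/4

P1 indiff ⇒ q·3+(1-q)·5 = q·4+(1-q)·2 ⇒ q(-1) = (1-q)(-3) ⇒ q = 3/4
P2 indiff ⇒ p·3+(1-p)·10 = p·5+(1-p)·0 ⇒ p(-2) = (1-p)(-10) ⇒ p = 5/6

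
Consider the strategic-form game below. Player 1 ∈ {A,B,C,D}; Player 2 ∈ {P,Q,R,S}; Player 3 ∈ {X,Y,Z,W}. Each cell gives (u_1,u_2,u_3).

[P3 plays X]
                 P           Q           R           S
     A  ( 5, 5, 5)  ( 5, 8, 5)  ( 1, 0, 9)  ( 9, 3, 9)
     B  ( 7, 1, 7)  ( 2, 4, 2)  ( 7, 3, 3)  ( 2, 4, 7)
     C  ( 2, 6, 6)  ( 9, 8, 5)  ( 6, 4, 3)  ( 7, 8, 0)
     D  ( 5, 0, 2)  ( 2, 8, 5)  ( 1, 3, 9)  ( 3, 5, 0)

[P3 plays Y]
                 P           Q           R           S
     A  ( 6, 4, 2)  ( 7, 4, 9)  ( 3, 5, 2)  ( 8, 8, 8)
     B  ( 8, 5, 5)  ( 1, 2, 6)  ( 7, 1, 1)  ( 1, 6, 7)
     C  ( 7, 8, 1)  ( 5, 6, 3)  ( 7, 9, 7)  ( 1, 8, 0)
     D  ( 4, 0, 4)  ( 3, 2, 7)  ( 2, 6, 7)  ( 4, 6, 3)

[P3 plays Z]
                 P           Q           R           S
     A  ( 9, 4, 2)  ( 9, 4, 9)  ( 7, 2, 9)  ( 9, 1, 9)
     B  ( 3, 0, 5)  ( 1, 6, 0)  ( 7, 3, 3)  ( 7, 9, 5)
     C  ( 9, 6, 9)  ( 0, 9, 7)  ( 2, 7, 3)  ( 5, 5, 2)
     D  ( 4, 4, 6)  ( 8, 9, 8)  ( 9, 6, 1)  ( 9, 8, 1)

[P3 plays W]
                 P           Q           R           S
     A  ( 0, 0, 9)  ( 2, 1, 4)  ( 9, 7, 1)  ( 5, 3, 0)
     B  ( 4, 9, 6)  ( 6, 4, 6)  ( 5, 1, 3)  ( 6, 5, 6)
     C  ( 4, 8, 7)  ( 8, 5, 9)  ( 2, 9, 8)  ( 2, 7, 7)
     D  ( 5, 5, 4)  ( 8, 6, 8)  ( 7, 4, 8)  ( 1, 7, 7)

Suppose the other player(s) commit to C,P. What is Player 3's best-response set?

BR_3 = {Z}

u_3(X vs C,P) = 6
u_3(Y vs C,P) = 1
u_3(Z vs C,P) = 9
u_3(W vs C,P) = 7
max payoff 9 at {Z}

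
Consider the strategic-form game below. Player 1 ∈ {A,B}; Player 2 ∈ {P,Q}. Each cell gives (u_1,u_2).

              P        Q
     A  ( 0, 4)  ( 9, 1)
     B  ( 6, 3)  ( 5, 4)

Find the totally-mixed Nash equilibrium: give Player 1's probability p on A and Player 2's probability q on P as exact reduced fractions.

P1 indiff ⇒ q·0+(1-q)·9 = q·6+(1-q)·5 ⇒ q(-6) = (1-q)(-4) ⇒ q = 2/5
P2 indiff ⇒ p·4+(1-p)·3 = p·1+(1-p)·4 ⇒ p(3) = (1-p)(1) ⇒ p = 1/4

(p,q) = (1/4, 2/5)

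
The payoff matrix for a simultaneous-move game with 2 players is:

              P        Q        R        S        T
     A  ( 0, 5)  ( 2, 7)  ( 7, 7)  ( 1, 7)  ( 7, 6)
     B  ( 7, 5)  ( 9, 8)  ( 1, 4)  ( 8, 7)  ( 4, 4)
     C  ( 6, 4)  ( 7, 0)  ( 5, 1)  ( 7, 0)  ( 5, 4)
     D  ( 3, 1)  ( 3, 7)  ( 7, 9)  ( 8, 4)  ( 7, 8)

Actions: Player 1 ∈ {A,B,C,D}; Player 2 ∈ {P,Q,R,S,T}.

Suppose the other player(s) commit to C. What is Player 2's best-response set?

P2 best: {P,T}

u_2(P vs C) = 4
u_2(Q vs C) = 0
u_2(R vs C) = 1
u_2(S vs C) = 0
u_2(T vs C) = 4
max payoff 4 at {P,T}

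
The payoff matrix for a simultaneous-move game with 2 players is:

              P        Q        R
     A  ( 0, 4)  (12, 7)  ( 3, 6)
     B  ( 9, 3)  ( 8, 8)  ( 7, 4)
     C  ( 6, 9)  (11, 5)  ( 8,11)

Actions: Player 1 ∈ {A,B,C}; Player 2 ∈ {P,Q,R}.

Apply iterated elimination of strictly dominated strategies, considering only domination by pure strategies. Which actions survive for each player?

P2 drop P (R beats it: A:6>4 B:4>3 C:11>9)
P1 drop B (C beats it: Q:11>8 R:8>7)
P1→{A,C} P2→{Q,R}

Remaining: P1:{A,C} P2:{Q,R}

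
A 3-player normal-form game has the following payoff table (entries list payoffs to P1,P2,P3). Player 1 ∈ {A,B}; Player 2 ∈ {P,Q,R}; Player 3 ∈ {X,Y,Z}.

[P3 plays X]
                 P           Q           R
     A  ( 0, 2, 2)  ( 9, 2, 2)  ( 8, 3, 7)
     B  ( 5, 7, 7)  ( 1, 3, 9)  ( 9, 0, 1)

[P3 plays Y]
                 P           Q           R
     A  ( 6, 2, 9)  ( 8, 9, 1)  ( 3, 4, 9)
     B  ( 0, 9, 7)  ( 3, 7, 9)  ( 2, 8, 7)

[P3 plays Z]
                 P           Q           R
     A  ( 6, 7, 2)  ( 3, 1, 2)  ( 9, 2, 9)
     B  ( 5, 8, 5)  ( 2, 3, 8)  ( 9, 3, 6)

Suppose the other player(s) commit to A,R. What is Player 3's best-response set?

P3 best: {Y,Z}

u_3(X vs A,R) = 7
u_3(Y vs A,R) = 9
u_3(Z vs A,R) = 9
max payoff 9 at {Y,Z}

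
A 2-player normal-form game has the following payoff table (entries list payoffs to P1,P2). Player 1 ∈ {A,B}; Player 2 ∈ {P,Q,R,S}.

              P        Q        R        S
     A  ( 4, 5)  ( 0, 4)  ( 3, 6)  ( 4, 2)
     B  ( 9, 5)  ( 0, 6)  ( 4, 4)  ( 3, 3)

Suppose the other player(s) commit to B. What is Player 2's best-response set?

u_2(P vs B) = 5
u_2(Q vs B) = 6
u_2(R vs B) = 4
u_2(S vs B) = 3
max payoff 6 at {Q}

BR_2 = {Q}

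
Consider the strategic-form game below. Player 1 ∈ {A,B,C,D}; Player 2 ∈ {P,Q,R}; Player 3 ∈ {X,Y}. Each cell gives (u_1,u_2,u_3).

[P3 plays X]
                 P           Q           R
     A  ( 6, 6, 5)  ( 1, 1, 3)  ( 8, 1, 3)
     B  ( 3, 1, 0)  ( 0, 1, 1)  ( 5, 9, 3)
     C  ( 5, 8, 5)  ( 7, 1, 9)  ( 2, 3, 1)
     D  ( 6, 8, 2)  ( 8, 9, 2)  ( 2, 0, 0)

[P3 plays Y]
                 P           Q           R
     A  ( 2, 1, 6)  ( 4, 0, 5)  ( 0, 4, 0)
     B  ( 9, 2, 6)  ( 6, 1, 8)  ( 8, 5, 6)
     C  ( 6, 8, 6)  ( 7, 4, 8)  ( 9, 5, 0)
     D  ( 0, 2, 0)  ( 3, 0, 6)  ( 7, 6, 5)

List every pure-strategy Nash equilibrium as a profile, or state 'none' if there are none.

No pure NE.

(A,P,X): not NE [P3→Y gives 6>5]
(A,P,Y): not NE [P1→B gives 9>2; P2→R gives 4>1]
(A,Q,X): not NE [P1→D gives 8>1; P2→P gives 6>1; P3→Y gives 5>3]
(A,Q,Y): not NE [P1→C gives 7>4; P2→R gives 4>0]
(A,R,X): not NE [P2→P gives 6>1]
(A,R,Y): not NE [P1→C gives 9>0; P3→X gives 3>0]
(B,P,X): not NE [P1→D gives 6>3; P2→R gives 9>1; P3→Y gives 6>0]
(B,P,Y): not NE [P2→R gives 5>2]
(B,Q,X): not NE [P1→D gives 8>0; P2→R gives 9>1; P3→Y gives 8>1]
(B,Q,Y): not NE [P1→C gives 7>6; P2→R gives 5>1]
(B,R,X): not NE [P1→A gives 8>5; P3→Y gives 6>3]
(B,R,Y): not NE [P1→C gives 9>8]
(C,P,X): not NE [P1→D gives 6>5; P3→Y gives 6>5]
(C,P,Y): not NE [P1→B gives 9>6]
(C,Q,X): not NE [P1→D gives 8>7; P2→P gives 8>1]
(C,Q,Y): not NE [P2→P gives 8>4; P3→X gives 9>8]
(C,R,X): not NE [P1→A gives 8>2; P2→P gives 8>3]
(C,R,Y): not NE [P2→P gives 8>5; P3→X gives 1>0]
(D,P,X): not NE [P2→Q gives 9>8]
(D,P,Y): not NE [P1→B gives 9>0; P2→R gives 6>2; P3→X gives 2>0]
(D,Q,X): not NE [P3→Y gives 6>2]
(D,Q,Y): not NE [P1→C gives 7>3; P2→R gives 6>0]
(D,R,X): not NE [P1→A gives 8>2; P2→Q gives 9>0; P3→Y gives 5>0]
(D,R,Y): not NE [P1→C gives 9>7]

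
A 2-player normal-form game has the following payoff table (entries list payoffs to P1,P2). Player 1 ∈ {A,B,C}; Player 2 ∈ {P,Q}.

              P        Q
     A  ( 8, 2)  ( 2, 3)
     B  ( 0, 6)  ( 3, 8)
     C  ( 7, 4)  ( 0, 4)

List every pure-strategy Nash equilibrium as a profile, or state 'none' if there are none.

(A,P): not NE [P2→Q gives 3>2]
(A,Q): not NE [P1→B gives 3>2]
(B,P): not NE [P1→A gives 8>0; P2→Q gives 8>6]
(B,Q): NE
(C,P): not NE [P1→A gives 8>7]
(C,Q): not NE [P1→B gives 3>0]

Nash profiles: (B,Q)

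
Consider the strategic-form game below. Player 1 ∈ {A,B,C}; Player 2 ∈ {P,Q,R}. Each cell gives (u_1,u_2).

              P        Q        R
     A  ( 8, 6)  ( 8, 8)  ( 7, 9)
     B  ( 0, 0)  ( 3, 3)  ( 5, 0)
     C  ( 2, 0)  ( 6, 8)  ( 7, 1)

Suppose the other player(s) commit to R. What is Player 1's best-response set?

u_1(A vs R) = 7
u_1(B vs R) = 5
u_1(C vs R) = 7
max payoff 7 at {A,C}

BR_1 = {A,C}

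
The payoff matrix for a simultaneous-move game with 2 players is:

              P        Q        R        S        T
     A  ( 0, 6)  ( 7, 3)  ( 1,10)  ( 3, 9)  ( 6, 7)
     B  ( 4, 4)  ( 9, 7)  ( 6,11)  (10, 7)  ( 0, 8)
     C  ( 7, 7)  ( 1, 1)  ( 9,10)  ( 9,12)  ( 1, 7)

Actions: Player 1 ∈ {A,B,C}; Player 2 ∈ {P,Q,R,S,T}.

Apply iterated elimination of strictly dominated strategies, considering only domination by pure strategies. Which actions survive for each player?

IESDS → P1:{B,C} P2:{R,S}

P2 drop P (R beats it: A:10>6 B:11>4 C:10>7)
P2 drop Q (R beats it: A:10>3 B:11>7 C:10>1)
P2 drop T (R beats it: A:10>7 B:11>8 C:10>7)
P1 drop A (B beats it: R:6>1 S:10>3)
P1→{B,C} P2→{R,S}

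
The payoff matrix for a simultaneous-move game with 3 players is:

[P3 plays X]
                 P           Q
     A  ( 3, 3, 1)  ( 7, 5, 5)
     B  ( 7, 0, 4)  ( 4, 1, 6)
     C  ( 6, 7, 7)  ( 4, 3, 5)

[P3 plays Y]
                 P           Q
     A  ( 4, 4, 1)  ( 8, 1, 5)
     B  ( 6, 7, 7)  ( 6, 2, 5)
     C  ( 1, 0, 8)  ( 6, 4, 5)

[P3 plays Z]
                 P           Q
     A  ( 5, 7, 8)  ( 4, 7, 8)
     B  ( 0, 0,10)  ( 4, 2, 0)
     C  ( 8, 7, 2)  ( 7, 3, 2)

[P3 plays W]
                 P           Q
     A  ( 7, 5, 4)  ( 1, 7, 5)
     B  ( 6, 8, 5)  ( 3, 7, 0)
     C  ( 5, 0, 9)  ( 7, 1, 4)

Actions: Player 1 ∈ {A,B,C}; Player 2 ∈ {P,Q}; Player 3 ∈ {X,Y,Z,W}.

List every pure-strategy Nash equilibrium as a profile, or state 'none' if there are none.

(A,P,X): not NE [P1→B gives 7>3; P2→Q gives 5>3; P3→Z gives 8>1]
(A,P,Y): not NE [P1→B gives 6>4; P3→Z gives 8>1]
(A,P,Z): not NE [P1→C gives 8>5]
(A,P,W): not NE [P2→Q gives 7>5; P3→Z gives 8>4]
(A,Q,X): not NE [P3→Z gives 8>5]
(A,Q,Y): not NE [P2→P gives 4>1; P3→Z gives 8>5]
(A,Q,Z): not NE [P1→C gives 7>4]
(A,Q,W): not NE [P1→C gives 7>1; P3→Z gives 8>5]
(B,P,X): not NE [P2→Q gives 1>0; P3→Z gives 10>4]
(B,P,Y): not NE [P3→Z gives 10>7]
(B,P,Z): not NE [P1→C gives 8>0; P2→Q gives 2>0]
(B,P,W): not NE [P1→A gives 7>6; P3→Z gives 10>5]
(B,Q,X): not NE [P1→A gives 7>4]
(B,Q,Y): not NE [P1→A gives 8>6; P2→P gives 7>2; P3→X gives 6>5]
(B,Q,Z): not NE [P1→C gives 7>4; P3→X gives 6>0]
(B,Q,W): not NE [P1→C gives 7>3; P2→P gives 8>7; P3→X gives 6>0]
(C,P,X): not NE [P1→B gives 7>6; P3→W gives 9>7]
(C,P,Y): not NE [P1→B gives 6>1; P2→Q gives 4>0; P3→W gives 9>8]
(C,P,Z): not NE [P3→W gives 9>2]
(C,P,W): not NE [P1→A gives 7>5; P2→Q gives 1>0]
(C,Q,X): not NE [P1→A gives 7>4; P2→P gives 7>3]
(C,Q,Y): not NE [P1→A gives 8>6]
(C,Q,Z): not NE [P2→P gives 7>3; P3→Y gives 5>2]
(C,Q,W): not NE [P3→Y gives 5>4]

Equilibria: none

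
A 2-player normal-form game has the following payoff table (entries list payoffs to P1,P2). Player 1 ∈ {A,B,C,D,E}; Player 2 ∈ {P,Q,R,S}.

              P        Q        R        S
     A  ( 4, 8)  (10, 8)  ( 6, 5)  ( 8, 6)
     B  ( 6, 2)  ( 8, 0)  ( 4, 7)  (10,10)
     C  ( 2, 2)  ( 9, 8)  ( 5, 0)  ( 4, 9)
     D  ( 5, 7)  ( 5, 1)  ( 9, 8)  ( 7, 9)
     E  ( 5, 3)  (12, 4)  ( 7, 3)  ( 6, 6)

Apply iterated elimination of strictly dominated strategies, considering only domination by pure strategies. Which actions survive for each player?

P1 drop C (A beats it: P:4>2 Q:10>9 R:6>5 S:8>4)
P2 drop R (S beats it: A:6>5 B:10>7 D:9>8 E:6>3)
P1 drop D (B beats it: P:6>5 Q:8>5 S:10>7)
P1→{A,B,E} P2→{P,Q,S}

Survivors P1:{A,B,E} P2:{P,Q,S}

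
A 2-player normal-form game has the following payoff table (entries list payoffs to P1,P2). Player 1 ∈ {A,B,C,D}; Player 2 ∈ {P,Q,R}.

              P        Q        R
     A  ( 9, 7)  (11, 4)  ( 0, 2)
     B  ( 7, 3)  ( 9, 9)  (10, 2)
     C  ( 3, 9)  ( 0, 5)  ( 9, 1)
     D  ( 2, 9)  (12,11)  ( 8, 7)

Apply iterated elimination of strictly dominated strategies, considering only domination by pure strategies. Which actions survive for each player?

P1 drop C (B beats it: P:7>3 Q:9>0 R:10>9)
P2 drop R (P beats it: A:7>2 B:3>2 D:9>7)
P1 drop B (A beats it: P:9>7 Q:11>9)
P1→{A,D} P2→{P,Q}

IESDS → P1:{A,D} P2:{P,Q}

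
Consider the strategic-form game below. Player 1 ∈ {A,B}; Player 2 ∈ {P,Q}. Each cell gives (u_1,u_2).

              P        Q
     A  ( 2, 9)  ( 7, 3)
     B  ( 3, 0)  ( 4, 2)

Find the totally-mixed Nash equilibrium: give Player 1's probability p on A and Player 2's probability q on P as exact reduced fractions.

p=1/4, q=3/4

P1 indiff ⇒ q·2+(1-q)·7 = q·3+(1-q)·4 ⇒ q(-1) = (1-q)(-3) ⇒ q = 3/4
P2 indiff ⇒ p·9+(1-p)·0 = p·3+(1-p)·2 ⇒ p(6) = (1-p)(2) ⇒ p = 1/4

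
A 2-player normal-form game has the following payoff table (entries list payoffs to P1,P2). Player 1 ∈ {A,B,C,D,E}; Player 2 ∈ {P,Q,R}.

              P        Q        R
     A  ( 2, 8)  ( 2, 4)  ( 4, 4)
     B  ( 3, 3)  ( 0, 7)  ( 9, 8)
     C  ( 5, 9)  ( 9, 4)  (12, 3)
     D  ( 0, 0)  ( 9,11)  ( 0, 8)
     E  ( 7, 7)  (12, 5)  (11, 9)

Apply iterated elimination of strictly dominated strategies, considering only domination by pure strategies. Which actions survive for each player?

Survivors P1:{C,E} P2:{P,R}

P1 drop A (C beats it: P:5>2 Q:9>2 R:12>4)
P1 drop B (C beats it: P:5>3 Q:9>0 R:12>9)
P1 drop D (E beats it: P:7>0 Q:12>9 R:11>0)
P2 drop Q (P beats it: C:9>4 E:7>5)
P1→{C,E} P2→{P,R}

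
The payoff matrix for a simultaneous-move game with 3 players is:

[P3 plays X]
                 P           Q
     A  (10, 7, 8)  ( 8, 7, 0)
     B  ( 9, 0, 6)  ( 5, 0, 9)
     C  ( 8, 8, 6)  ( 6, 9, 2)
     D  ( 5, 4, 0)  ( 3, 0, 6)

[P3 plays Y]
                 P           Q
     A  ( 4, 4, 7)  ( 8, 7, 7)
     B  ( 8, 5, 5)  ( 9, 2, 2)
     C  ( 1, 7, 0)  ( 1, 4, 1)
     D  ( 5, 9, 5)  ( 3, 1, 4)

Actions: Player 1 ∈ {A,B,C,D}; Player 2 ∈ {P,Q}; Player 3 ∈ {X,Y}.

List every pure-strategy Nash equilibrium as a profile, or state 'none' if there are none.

PSNE = {(A,P,X)}

(A,P,X): NE
(A,P,Y): not NE [P1→B gives 8>4; P2→Q gives 7>4; P3→X gives 8>7]
(A,Q,X): not NE [P3→Y gives 7>0]
(A,Q,Y): not NE [P1→B gives 9>8]
(B,P,X): not NE [P1→A gives 10>9]
(B,P,Y): not NE [P3→X gives 6>5]
(B,Q,X): not NE [P1→A gives 8>5]
(B,Q,Y): not NE [P2→P gives 5>2; P3→X gives 9>2]
(C,P,X): not NE [P1→A gives 10>8; P2→Q gives 9>8]
(C,P,Y): not NE [P1→B gives 8>1; P3→X gives 6>0]
(C,Q,X): not NE [P1→A gives 8>6]
(C,Q,Y): not NE [P1→B gives 9>1; P2→P gives 7>4; P3→X gives 2>1]
(D,P,X): not NE [P1→A gives 10>5; P3→Y gives 5>0]
(D,P,Y): not NE [P1→B gives 8>5]
(D,Q,X): not NE [P1→A gives 8>3; P2→P gives 4>0]
(D,Q,Y): not NE [P1→B gives 9>3; P2→P gives 9>1; P3→X gives 6>4]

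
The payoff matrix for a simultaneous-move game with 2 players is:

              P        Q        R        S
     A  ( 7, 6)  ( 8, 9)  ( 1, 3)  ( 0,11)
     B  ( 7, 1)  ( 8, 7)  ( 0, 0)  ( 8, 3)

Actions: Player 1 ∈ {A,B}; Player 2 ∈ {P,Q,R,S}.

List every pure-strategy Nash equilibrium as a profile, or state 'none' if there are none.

Nash profiles: (B,Q)

(A,P): not NE [P2→S gives 11>6]
(A,Q): not NE [P2→S gives 11>9]
(A,R): not NE [P2→S gives 11>3]
(A,S): not NE [P1→B gives 8>0]
(B,P): not NE [P2→Q gives 7>1]
(B,Q): NE
(B,R): not NE [P1→A gives 1>0; P2→Q gives 7>0]
(B,S): not NE [P2→Q gives 7>3]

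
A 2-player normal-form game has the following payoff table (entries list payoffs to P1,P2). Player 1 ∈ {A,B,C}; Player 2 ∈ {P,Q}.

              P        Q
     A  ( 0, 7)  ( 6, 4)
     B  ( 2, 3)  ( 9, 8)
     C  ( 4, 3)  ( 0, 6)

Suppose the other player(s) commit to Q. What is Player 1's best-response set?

BR_1 = {B}

u_1(A vs Q) = 6
u_1(B vs Q) = 9
u_1(C vs Q) = 0
max payoff 9 at {B}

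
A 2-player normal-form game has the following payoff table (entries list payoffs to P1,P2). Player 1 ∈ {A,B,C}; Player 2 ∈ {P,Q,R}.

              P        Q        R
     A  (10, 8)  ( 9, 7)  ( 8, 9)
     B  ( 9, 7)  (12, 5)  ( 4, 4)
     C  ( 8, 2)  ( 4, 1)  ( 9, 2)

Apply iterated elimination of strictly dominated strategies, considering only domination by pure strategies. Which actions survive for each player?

P2 drop Q (P beats it: A:8>7 B:7>5 C:2>1)
P1 drop B (A beats it: P:10>9 R:8>4)
P1→{A,C} P2→{P,R}

IESDS → P1:{A,C} P2:{P,R}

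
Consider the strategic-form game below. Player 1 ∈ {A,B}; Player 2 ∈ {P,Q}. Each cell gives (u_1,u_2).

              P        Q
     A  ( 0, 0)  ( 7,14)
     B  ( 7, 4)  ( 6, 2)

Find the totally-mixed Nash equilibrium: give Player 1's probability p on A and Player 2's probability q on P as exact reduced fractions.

P1 indiff ⇒ q·0+(1-q)·7 = q·7+(1-q)·6 ⇒ q(-7) = (1-q)(-1) ⇒ q = 1/8
P2 indiff ⇒ p·0+(1-p)·4 = p·14+(1-p)·2 ⇒ p(-14) = (1-p)(-2) ⇒ p = 1/8

P1 mixes 1/8 on A; P2 mixes 1/8 on P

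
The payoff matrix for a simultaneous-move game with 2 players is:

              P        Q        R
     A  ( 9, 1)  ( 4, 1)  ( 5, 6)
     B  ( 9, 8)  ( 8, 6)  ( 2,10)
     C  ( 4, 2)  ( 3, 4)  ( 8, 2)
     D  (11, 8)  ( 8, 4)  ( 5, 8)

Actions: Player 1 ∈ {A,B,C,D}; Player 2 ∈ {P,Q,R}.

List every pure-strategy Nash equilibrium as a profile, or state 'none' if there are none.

(A,P): not NE [P1→D gives 11>9; P2→R gives 6>1]
(A,Q): not NE [P1→D gives 8>4; P2→R gives 6>1]
(A,R): not NE [P1→C gives 8>5]
(B,P): not NE [P1→D gives 11>9; P2→R gives 10>8]
(B,Q): not NE [P2→R gives 10>6]
(B,R): not NE [P1→C gives 8>2]
(C,P): not NE [P1→D gives 11>4; P2→Q gives 4>2]
(C,Q): not NE [P1→D gives 8>3]
(C,R): not NE [P2→Q gives 4>2]
(D,P): NE
(D,Q): not NE [P2→R gives 8>4]
(D,R): not NE [P1→C gives 8>5]

Nash profiles: (D,P)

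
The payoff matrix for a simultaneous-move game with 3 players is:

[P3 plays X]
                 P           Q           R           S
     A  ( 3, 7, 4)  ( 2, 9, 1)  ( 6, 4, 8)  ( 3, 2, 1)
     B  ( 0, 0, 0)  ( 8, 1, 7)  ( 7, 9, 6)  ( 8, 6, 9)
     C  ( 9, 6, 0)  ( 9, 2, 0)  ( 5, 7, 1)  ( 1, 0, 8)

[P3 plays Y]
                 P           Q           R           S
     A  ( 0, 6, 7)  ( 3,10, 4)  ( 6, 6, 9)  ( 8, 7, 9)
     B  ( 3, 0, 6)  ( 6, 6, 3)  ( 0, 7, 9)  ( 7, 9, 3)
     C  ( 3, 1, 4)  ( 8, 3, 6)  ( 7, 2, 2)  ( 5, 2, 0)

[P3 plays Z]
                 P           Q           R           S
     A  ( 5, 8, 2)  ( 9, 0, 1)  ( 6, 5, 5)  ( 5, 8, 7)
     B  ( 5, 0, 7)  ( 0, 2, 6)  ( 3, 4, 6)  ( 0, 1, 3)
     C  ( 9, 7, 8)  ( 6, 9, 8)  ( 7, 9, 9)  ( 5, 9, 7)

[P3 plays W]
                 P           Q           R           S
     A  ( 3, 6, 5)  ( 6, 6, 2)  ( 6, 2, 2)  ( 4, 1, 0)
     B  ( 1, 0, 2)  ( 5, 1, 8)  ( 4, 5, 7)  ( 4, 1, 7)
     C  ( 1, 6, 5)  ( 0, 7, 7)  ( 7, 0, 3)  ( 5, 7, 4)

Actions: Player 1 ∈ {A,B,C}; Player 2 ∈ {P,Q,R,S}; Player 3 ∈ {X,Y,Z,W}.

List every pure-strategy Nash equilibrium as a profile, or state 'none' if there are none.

NE set: (C,R,Z)

(A,P,X): not NE [P1→C gives 9>3; P2→Q gives 9>7; P3→Y gives 7>4]
(A,P,Y): not NE [P1→C gives 3>0; P2→Q gives 10>6]
(A,P,Z): not NE [P1→C gives 9>5; P3→Y gives 7>2]
(A,P,W): not NE [P3→Y gives 7>5]
(A,Q,X): not NE [P1→C gives 9>2; P3→Y gives 4>1]
(A,Q,Y): not NE [P1→C gives 8>3]
(A,Q,Z): not NE [P2→S gives 8>0; P3→Y gives 4>1]
(A,Q,W): not NE [P3→Y gives 4>2]
(A,R,X): not NE [P1→B gives 7>6; P2→Q gives 9>4; P3→Y gives 9>8]
(A,R,Y): not NE [P1→C gives 7>6; P2→Q gives 10>6]
(A,R,Z): not NE [P1→C gives 7>6; P2→S gives 8>5; P3→Y gives 9>5]
(A,R,W): not NE [P1→C gives 7>6; P2→Q gives 6>2; P3→Y gives 9>2]
(A,S,X): not NE [P1→B gives 8>3; P2→Q gives 9>2; P3→Y gives 9>1]
(A,S,Y): not NE [P2→Q gives 10>7]
(A,S,Z): not NE [P3→Y gives 9>7]
(A,S,W): not NE [P1→C gives 5>4; P2→Q gives 6>1; P3→Y gives 9>0]
(B,P,X): not NE [P1→C gives 9>0; P2→R gives 9>0; P3→Z gives 7>0]
(B,P,Y): not NE [P2→S gives 9>0; P3→Z gives 7>6]
(B,P,Z): not NE [P1→C gives 9>5; P2→R gives 4>0]
(B,P,W): not NE [P1→A gives 3>1; P2→R gives 5>0; P3→Z gives 7>2]
(B,Q,X): not NE [P1→C gives 9>8; P2→R gives 9>1; P3→W gives 8>7]
(B,Q,Y): not NE [P1→C gives 8>6; P2→S gives 9>6; P3→W gives 8>3]
(B,Q,Z): not NE [P1→A gives 9>0; P2→R gives 4>2; P3→W gives 8>6]
(B,Q,W): not NE [P1→A gives 6>5; P2→R gives 5>1]
(B,R,X): not NE [P3→Y gives 9>6]
(B,R,Y): not NE [P1→C gives 7>0; P2→S gives 9>7]
(B,R,Z): not NE [P1→C gives 7>3; P3→Y gives 9>6]
(B,R,W): not NE [P1→C gives 7>4; P3→Y gives 9>7]
(B,S,X): not NE [P2→R gives 9>6]
(B,S,Y): not NE [P1→A gives 8>7; P3→X gives 9>3]
(B,S,Z): not NE [P1→C gives 5>0; P2→R gives 4>1; P3→X gives 9>3]
(B,S,W): not NE [P1→C gives 5>4; P2→R gives 5>1; P3→X gives 9>7]
(C,P,X): not NE [P2→R gives 7>6; P3→Z gives 8>0]
(C,P,Y): not NE [P2→Q gives 3>1; P3→Z gives 8>4]
(C,P,Z): not NE [P2→S gives 9>7]
(C,P,W): not NE [P1→A gives 3>1; P2→S gives 7>6; P3→Z gives 8>5]
(C,Q,X): not NE [P2→R gives 7>2; P3→Z gives 8>0]
(C,Q,Y): not NE [P3→Z gives 8>6]
(C,Q,Z): not NE [P1→A gives 9>6]
(C,Q,W): not NE [P1→A gives 6>0; P3→Z gives 8>7]
(C,R,X): not NE [P1→B gives 7>5; P3→Z gives 9>1]
(C,R,Y): not NE [P2→Q gives 3>2; P3→Z gives 9>2]
(C,R,Z): NE
(C,R,W): not NE [P2→S gives 7>0; P3→Z gives 9>3]
(C,S,X): not NE [P1→B gives 8>1; P2→R gives 7>0]
(C,S,Y): not NE [P1→A gives 8>5; P2→Q gives 3>2; P3→X gives 8>0]
(C,S,Z): not NE [P3→X gives 8>7]
(C,S,W): not NE [P3→X gives 8>4]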